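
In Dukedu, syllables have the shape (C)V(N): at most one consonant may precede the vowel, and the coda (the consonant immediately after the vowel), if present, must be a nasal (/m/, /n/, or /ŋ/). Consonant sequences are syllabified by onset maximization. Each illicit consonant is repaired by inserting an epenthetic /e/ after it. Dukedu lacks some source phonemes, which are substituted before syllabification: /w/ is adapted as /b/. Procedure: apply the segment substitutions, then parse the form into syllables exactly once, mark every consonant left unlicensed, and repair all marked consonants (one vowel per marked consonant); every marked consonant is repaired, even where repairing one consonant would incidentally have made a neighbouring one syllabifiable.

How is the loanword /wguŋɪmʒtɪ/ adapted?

beguŋɪmʒetɪ

Substitution: /w/ → /b/, giving /bguŋɪmʒtɪ/.
Syllabifying with onset maximization leaves /b/, /ʒ/ stranded (only a nasal (/m/, /n/, or /ŋ/) is licensed in coda position; onsets are limited to one consonant).
Inserting the epenthetic vowel yields /b/ → /be/, /ʒ/ → /ʒe/.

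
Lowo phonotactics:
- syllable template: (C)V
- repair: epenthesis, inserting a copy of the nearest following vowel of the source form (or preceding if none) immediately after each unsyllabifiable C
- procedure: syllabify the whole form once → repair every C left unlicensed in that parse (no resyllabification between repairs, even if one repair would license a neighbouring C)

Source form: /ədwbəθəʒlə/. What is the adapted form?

ədəwəbəθəʒələ

The consonants /d/, /w/, /ʒ/ cannot be parsed into a legal (C)V syllable (no codas are permitted; onsets are limited to one consonant).
Each unlicensed consonant becomes the onset of a new syllable: /d/ → /də/, /w/ → /wə/, /ʒ/ → /ʒə/.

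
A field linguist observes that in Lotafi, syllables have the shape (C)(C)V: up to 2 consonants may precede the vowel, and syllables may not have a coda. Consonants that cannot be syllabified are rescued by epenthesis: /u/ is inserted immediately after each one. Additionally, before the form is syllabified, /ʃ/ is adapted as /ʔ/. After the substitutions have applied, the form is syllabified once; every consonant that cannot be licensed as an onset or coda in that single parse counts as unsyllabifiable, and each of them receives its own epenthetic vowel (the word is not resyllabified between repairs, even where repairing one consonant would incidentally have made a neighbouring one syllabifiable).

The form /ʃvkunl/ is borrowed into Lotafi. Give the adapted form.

ʔuvkunulu

Substitution: /ʃ/ → /ʔ/, giving /ʔvkunl/.
Under (C)(C)V, the unsyllabifiable consonants are /ʔ/, /n/, /l/ (no codas are permitted; onsets may contain at most 2 consonants).
Each unlicensed consonant becomes the onset of a new syllable: /ʔ/ → /ʔu/, /n/ → /nu/, /l/ → /lu/.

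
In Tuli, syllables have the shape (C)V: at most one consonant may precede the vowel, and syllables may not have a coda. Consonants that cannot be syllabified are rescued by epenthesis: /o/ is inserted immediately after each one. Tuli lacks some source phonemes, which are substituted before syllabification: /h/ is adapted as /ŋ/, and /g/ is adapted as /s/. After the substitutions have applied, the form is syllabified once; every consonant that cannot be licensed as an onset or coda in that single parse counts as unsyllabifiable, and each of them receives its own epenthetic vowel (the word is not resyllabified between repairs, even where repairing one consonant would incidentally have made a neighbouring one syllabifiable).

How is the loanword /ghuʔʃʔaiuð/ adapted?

Substitution: /g/ → /s/, /h/ → /ŋ/, giving /sŋuʔʃʔaiuð/.
Under (C)V, the unsyllabifiable consonants are /s/, /ʔ/, /ʃ/, /ð/ (no codas are permitted; onsets are limited to one consonant).
Each unlicensed consonant becomes the onset of a new syllable: /s/ → /so/, /ʔ/ → /ʔo/, /ʃ/ → /ʃo/, /ð/ → /ðo/.

soŋuʔoʃoʔaiuðo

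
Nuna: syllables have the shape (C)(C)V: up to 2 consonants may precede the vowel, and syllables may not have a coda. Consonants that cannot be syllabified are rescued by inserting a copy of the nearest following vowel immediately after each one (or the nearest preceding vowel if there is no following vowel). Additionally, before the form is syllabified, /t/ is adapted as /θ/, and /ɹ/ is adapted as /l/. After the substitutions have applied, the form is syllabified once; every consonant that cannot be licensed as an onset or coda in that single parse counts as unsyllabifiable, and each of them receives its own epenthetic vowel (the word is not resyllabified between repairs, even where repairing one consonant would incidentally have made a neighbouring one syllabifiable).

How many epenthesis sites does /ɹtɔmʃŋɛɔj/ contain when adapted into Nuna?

After substitution the input is /lθɔmʃŋɛɔj/.
The unsyllabifiable consonants are /m/, /j/; each receives one epenthetic vowel.

2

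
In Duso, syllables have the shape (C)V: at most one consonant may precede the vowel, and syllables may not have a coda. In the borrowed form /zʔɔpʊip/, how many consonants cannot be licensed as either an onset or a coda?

2

The consonants /z/, /p/ cannot be parsed into a legal (C)V syllable (no codas are permitted; onsets are limited to one consonant).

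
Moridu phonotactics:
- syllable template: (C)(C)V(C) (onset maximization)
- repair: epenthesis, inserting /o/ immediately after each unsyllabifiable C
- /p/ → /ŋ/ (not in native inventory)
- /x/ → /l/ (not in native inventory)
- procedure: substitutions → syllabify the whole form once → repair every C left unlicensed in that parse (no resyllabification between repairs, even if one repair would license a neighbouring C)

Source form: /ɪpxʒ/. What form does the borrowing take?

ɪŋloʒo

Substitution: /p/ → /ŋ/, /x/ → /l/, giving /ɪŋlʒ/.
The consonants /l/, /ʒ/ cannot be parsed into a legal (C)(C)V(C) syllable (at most one coda consonant is licensed; onsets may contain at most 2 consonants).
Epenthesis after each stranded consonant: /l/ → /lo/, /ʒ/ → /ʒo/.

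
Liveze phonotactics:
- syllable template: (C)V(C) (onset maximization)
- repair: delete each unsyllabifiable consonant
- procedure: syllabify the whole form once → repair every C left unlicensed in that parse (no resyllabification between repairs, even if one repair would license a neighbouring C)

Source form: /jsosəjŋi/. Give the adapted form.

sosəjŋi

Syllabifying with onset maximization leaves /j/ stranded (at most one coda consonant is licensed; onsets are limited to one consonant).
Deletion applies to /j/.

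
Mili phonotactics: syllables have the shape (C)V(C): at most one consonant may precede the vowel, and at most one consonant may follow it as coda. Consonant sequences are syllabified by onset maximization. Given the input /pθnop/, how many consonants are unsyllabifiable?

Under (C)V(C), the unsyllabifiable consonants are /p/, /θ/ (at most one coda consonant is licensed; onsets are limited to one consonant).

2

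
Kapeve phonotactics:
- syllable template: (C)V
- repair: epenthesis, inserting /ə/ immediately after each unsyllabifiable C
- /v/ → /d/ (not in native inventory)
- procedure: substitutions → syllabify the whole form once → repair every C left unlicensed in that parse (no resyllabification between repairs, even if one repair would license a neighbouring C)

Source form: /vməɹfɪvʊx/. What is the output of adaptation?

dəməɹəfɪdʊxə

Substitution: /v/ → /d/, giving /dməɹfɪdʊx/.
The consonants /d/, /ɹ/, /x/ cannot be parsed into a legal (C)V syllable (no codas are permitted; onsets are limited to one consonant).
Epenthesis after each stranded consonant: /d/ → /də/, /ɹ/ → /ɹə/, /x/ → /xə/.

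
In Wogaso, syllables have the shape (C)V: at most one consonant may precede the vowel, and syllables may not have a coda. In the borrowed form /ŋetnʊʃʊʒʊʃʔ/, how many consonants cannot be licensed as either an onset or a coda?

The consonants /t/, /ʃ/, /ʔ/ cannot be parsed into a legal (C)V syllable (no codas are permitted; onsets are limited to one consonant).

3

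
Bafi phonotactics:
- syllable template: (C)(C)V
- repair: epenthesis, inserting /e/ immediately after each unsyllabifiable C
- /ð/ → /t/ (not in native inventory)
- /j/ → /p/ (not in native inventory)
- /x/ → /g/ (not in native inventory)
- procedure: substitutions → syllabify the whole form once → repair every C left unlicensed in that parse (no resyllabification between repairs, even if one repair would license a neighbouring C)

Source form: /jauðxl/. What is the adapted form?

Substitution: /j/ → /p/, /ð/ → /t/, /x/ → /g/, giving /pautgl/.
Syllabifying with onset maximization leaves /t/, /g/, /l/ stranded (no codas are permitted; onsets may contain at most 2 consonants).
Inserting the epenthetic vowel yields /t/ → /te/, /g/ → /ge/, /l/ → /le/.

pautegele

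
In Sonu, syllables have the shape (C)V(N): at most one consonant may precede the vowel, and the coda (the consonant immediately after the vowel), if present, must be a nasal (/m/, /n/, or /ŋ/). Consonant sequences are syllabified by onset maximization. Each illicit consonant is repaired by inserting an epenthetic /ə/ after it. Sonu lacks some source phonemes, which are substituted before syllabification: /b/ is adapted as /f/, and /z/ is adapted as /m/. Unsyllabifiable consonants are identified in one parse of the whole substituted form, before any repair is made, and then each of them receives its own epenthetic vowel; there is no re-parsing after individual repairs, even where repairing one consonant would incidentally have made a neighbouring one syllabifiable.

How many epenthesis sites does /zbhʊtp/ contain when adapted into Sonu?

4

After substitution the input is /mfhʊtp/.
The unsyllabifiable consonants are /m/, /f/, /t/, /p/; each receives one epenthetic vowel.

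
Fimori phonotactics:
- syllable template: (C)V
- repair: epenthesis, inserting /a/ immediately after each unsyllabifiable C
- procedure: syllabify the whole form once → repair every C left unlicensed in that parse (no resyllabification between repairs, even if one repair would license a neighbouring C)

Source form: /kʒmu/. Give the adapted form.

kaʒamu

Syllabifying with onset maximization leaves /k/, /ʒ/ stranded (no codas are permitted; onsets are limited to one consonant).
Epenthesis after each stranded consonant: /k/ → /ka/, /ʒ/ → /ʒa/.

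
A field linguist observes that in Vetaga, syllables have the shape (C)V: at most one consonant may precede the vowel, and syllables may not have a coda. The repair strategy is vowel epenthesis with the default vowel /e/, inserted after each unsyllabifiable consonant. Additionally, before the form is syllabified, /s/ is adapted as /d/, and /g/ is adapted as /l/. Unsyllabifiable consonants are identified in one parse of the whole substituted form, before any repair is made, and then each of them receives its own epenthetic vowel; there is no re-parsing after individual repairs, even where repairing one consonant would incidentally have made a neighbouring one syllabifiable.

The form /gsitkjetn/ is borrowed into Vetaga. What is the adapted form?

leditekejetene

Substitution: /g/ → /l/, /s/ → /d/, giving /lditkjetn/.
Syllabifying with onset maximization leaves /l/, /t/, /k/, /t/, /n/ stranded (no codas are permitted; onsets are limited to one consonant).
Each unlicensed consonant becomes the onset of a new syllable: /l/ → /le/, /t/ → /te/, /k/ → /ke/, /t/ → /te/, /n/ → /ne/.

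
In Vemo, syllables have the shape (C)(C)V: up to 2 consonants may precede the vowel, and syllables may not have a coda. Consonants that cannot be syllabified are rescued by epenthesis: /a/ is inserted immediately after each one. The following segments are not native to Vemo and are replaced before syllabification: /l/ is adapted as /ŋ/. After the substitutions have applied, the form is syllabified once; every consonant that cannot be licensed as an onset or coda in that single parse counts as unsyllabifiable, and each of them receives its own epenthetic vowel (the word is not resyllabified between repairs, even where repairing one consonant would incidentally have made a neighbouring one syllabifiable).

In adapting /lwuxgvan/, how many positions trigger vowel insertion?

After substitution the input is /ŋwuxgvan/.
The unsyllabifiable consonants are /x/, /n/; each receives one epenthetic vowel.

2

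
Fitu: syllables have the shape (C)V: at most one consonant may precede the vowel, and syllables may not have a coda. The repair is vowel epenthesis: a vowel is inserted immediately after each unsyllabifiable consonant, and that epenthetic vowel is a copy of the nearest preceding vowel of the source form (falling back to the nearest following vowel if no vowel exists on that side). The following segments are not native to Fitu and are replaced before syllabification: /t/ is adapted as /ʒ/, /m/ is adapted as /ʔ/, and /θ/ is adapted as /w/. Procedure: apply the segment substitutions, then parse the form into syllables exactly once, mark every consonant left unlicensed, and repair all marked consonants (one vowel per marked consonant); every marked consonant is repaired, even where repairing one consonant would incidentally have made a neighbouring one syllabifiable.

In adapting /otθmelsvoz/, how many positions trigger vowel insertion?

5

After substitution the input is /oʒwʔelsvoz/.
The unsyllabifiable consonants are /ʒ/, /w/, /l/, /s/, /z/; each receives one epenthetic vowel.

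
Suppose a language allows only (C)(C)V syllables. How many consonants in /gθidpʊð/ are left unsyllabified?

The consonants /ð/ cannot be parsed into a legal (C)(C)V syllable (no codas are permitted; onsets may contain at most 2 consonants).

1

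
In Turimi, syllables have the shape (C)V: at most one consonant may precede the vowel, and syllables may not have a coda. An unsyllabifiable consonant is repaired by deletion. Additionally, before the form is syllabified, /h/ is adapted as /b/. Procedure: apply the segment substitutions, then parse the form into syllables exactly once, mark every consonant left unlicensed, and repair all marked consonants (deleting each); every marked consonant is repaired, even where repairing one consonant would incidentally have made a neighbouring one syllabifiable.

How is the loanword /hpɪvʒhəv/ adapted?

Substitution: /h/ → /b/, giving /bpɪvʒbəv/.
Syllabifying with onset maximization leaves /b/, /v/, /ʒ/, /v/ stranded (no codas are permitted; onsets are limited to one consonant).
Deletion applies to /b/, /v/, /ʒ/, /v/.

pɪbə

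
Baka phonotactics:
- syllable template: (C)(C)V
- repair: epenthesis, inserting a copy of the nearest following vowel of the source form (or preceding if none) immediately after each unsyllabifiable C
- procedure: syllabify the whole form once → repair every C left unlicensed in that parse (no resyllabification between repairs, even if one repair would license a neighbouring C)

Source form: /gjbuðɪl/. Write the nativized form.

gujbuðɪlɪ

Under (C)(C)V, the unsyllabifiable consonants are /g/, /l/ (no codas are permitted; onsets may contain at most 2 consonants).
Each unlicensed consonant becomes the onset of a new syllable: /g/ → /gu/, /l/ → /lɪ/.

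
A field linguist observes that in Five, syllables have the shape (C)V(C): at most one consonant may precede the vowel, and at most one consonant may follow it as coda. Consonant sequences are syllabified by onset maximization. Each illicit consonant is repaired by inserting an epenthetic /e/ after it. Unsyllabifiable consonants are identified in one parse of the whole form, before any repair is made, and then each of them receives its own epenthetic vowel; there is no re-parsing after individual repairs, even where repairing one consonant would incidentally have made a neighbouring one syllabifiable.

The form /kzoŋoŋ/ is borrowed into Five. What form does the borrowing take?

Syllabifying with onset maximization leaves /k/ stranded (at most one coda consonant is licensed; onsets are limited to one consonant).
Each unlicensed consonant becomes the onset of a new syllable: /k/ → /ke/.

kezoŋoŋ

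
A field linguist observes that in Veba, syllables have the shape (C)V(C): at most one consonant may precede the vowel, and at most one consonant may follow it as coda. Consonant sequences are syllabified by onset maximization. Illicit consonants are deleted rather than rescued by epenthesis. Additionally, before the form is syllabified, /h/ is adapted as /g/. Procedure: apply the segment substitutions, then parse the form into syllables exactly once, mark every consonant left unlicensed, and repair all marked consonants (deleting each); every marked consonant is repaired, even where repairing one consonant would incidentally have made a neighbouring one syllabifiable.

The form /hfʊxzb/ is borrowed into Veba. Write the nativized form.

Substitution: /h/ → /g/, giving /gfʊxzb/.
The consonants /g/, /z/, /b/ cannot be parsed into a legal (C)V(C) syllable (at most one coda consonant is licensed; onsets are limited to one consonant).
Deletion applies to /g/, /z/, /b/.

fʊx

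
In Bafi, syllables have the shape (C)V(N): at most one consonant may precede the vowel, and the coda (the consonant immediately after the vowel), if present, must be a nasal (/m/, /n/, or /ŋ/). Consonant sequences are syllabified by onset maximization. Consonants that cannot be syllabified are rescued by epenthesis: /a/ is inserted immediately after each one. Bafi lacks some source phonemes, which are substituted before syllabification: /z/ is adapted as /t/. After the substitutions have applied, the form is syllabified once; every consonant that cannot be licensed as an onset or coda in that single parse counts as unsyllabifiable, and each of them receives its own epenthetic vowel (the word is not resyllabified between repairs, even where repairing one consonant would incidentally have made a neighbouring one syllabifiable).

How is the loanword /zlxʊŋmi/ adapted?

Substitution: /z/ → /t/, giving /tlxʊŋmi/.
The consonants /t/, /l/ cannot be parsed into a legal (C)V(N) syllable (only a nasal (/m/, /n/, or /ŋ/) is licensed in coda position; onsets are limited to one consonant).
Inserting the epenthetic vowel yields /t/ → /ta/, /l/ → /la/.

talaxʊŋmi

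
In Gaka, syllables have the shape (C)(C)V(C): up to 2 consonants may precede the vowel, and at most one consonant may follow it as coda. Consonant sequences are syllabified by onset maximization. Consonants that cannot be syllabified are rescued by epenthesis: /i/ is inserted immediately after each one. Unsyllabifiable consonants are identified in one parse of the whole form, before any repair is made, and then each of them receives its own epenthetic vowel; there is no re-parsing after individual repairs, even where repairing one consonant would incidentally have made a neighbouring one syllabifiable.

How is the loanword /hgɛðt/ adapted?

hgɛðti

The consonants /t/ cannot be parsed into a legal (C)(C)V(C) syllable (at most one coda consonant is licensed; onsets may contain at most 2 consonants).
Inserting the epenthetic vowel yields /t/ → /ti/.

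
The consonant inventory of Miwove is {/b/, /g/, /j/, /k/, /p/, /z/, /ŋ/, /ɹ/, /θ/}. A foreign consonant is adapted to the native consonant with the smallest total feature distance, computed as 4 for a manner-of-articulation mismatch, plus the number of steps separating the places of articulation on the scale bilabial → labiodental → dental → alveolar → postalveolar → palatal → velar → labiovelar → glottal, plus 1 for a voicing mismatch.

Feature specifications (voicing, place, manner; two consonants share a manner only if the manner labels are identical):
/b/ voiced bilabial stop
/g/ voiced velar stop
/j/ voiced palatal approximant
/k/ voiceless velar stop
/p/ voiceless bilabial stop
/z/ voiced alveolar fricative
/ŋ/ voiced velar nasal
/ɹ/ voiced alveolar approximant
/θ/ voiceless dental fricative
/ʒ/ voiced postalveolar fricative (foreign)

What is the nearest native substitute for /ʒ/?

/z/ is closest: same manner (fricative), place distance 1 (postalveolar→alveolar), same voicing; total 1. Next closest is /θ/ at distance 3.

z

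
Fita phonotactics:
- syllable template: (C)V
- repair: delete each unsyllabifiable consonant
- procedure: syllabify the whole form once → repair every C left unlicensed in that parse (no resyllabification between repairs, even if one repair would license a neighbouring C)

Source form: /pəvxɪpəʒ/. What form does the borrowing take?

pəxɪpə

Syllabifying with onset maximization leaves /v/, /ʒ/ stranded (no codas are permitted; onsets are limited to one consonant).
Each unlicensed consonant is deleted: /v/, /ʒ/.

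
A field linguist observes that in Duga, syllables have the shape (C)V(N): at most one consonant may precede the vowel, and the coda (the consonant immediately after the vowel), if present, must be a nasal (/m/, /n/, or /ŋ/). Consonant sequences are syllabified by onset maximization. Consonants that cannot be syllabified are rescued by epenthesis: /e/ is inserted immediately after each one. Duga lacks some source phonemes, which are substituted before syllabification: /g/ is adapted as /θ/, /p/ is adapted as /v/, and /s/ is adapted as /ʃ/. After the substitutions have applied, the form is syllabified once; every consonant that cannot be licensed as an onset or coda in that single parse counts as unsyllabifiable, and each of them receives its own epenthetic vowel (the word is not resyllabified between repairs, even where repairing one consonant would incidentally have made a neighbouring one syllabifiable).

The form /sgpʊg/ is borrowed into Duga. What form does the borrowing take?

ʃeθevʊθe

Substitution: /s/ → /ʃ/, /g/ → /θ/, /p/ → /v/, giving /ʃθvʊθ/.
Under (C)V(N), the unsyllabifiable consonants are /ʃ/, /θ/, /θ/ (only a nasal (/m/, /n/, or /ŋ/) is licensed in coda position; onsets are limited to one consonant).
Each unlicensed consonant becomes the onset of a new syllable: /ʃ/ → /ʃe/, /θ/ → /θe/, /θ/ → /θe/.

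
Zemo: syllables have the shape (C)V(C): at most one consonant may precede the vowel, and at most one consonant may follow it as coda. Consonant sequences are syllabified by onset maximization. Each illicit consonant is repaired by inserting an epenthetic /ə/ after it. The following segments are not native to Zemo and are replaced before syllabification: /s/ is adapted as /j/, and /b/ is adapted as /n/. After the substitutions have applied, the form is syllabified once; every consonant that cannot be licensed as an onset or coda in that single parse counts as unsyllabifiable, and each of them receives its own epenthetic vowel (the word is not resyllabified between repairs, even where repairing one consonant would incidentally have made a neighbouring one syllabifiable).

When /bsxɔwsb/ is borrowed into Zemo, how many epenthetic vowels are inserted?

After substitution the input is /njxɔwjn/.
The unsyllabifiable consonants are /n/, /j/, /j/, /n/; each receives one epenthetic vowel.

4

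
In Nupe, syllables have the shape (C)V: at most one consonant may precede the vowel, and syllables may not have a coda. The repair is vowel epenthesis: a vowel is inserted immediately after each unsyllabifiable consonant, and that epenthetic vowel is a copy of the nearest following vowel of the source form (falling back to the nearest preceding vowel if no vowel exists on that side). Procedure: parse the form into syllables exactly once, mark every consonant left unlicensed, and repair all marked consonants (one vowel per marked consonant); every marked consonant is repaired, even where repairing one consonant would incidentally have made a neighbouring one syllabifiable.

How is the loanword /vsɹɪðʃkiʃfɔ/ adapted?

The consonants /v/, /s/, /ð/, /ʃ/, /ʃ/ cannot be parsed into a legal (C)V syllable (no codas are permitted; onsets are limited to one consonant).
Epenthesis after each stranded consonant: /v/ → /vɪ/, /s/ → /sɪ/, /ð/ → /ði/, /ʃ/ → /ʃi/, /ʃ/ → /ʃɔ/.

vɪsɪɹɪðiʃikiʃɔfɔ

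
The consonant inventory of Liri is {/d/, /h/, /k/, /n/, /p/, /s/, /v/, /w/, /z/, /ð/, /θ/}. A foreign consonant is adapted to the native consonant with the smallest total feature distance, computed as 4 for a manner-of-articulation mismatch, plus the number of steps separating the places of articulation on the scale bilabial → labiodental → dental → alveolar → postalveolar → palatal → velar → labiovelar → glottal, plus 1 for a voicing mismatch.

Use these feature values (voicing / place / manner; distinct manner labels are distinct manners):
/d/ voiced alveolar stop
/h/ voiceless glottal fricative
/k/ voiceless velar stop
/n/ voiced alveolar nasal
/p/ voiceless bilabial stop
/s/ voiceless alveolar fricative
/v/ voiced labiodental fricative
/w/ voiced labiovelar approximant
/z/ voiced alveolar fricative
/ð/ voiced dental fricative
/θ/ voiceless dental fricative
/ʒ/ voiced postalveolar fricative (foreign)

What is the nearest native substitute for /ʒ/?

/z/ is closest: same manner (fricative), place distance 1 (postalveolar→alveolar), same voicing; total 1. Next closest is /s/ at distance 2.

z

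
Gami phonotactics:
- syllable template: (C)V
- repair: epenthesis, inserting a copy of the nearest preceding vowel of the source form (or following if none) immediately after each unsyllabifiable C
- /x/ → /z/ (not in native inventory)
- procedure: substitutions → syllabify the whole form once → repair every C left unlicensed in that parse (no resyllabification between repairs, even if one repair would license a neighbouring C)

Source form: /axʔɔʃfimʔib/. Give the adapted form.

Substitution: /x/ → /z/, giving /azʔɔʃfimʔib/.
Syllabifying with onset maximization leaves /z/, /ʃ/, /m/, /b/ stranded (no codas are permitted; onsets are limited to one consonant).
Inserting the epenthetic vowel yields /z/ → /za/, /ʃ/ → /ʃɔ/, /m/ → /mi/, /b/ → /bi/.

azaʔɔʃɔfimiʔibi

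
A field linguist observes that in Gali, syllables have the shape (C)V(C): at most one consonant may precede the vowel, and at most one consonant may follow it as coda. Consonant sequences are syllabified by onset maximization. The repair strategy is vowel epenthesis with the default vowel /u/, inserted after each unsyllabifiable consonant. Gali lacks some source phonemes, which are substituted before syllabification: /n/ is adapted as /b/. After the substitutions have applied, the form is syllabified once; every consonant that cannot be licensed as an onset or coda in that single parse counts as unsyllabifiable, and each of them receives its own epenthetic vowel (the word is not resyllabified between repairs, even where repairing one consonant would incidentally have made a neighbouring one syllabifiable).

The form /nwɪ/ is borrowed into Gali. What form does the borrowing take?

Substitution: /n/ → /b/, giving /bwɪ/.
Syllabifying with onset maximization leaves /b/ stranded (at most one coda consonant is licensed; onsets are limited to one consonant).
Epenthesis after each stranded consonant: /b/ → /bu/.

buwɪ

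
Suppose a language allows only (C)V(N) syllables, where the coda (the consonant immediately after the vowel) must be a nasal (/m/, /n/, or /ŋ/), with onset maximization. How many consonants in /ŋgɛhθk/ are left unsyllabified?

Syllabifying with onset maximization leaves /ŋ/, /h/, /θ/, /k/ stranded (only a nasal (/m/, /n/, or /ŋ/) is licensed in coda position; onsets are limited to one consonant).

4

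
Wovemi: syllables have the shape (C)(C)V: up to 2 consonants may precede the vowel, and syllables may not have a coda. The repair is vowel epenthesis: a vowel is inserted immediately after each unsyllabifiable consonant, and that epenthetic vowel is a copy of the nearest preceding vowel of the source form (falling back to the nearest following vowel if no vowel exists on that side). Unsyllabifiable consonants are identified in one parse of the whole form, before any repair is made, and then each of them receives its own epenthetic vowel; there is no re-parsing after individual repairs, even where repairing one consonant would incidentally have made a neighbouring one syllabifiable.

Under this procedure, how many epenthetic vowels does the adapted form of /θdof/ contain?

1

The unsyllabifiable consonants are /f/; each receives one epenthetic vowel.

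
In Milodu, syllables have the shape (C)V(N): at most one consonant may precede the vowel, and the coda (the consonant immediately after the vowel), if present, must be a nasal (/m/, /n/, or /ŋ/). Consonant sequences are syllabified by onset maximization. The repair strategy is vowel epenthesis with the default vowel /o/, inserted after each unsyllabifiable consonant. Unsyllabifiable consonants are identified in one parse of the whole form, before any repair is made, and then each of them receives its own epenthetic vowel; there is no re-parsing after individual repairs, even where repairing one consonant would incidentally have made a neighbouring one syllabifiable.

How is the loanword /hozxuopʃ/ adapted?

Syllabifying with onset maximization leaves /z/, /p/, /ʃ/ stranded (only a nasal (/m/, /n/, or /ŋ/) is licensed in coda position; onsets are limited to one consonant).
Epenthesis after each stranded consonant: /z/ → /zo/, /p/ → /po/, /ʃ/ → /ʃo/.

hozoxuopoʃo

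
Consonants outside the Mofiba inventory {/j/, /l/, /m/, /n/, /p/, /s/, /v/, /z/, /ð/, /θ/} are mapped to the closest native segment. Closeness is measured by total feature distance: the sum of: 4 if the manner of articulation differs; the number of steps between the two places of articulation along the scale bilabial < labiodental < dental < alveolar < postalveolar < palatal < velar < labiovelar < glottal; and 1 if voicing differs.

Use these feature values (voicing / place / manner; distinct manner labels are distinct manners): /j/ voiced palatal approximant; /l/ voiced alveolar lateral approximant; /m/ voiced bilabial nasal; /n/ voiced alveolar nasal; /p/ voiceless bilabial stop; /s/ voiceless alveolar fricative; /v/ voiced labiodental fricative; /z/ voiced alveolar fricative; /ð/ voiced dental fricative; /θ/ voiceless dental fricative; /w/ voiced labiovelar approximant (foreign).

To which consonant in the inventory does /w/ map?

j

/j/ is closest: same manner (approximant), place distance 2 (labiovelar→palatal), same voicing; total 2. Next closest is /l/ at distance 8.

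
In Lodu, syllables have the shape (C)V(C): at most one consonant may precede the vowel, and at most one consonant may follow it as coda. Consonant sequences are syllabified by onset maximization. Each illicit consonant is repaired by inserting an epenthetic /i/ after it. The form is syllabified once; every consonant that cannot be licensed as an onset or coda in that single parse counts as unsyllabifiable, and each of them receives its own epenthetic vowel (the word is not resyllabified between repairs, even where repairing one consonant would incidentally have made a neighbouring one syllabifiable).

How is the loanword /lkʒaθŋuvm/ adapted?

likiʒaθŋuvmi

The consonants /l/, /k/, /m/ cannot be parsed into a legal (C)V(C) syllable (at most one coda consonant is licensed; onsets are limited to one consonant).
Epenthesis after each stranded consonant: /l/ → /li/, /k/ → /ki/, /m/ → /mi/.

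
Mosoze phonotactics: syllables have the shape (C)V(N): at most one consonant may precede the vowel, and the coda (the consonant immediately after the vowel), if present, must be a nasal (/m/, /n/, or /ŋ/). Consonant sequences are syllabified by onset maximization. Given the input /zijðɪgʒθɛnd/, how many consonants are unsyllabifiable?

Syllabifying with onset maximization leaves /j/, /g/, /ʒ/, /d/ stranded (only a nasal (/m/, /n/, or /ŋ/) is licensed in coda position; onsets are limited to one consonant).

4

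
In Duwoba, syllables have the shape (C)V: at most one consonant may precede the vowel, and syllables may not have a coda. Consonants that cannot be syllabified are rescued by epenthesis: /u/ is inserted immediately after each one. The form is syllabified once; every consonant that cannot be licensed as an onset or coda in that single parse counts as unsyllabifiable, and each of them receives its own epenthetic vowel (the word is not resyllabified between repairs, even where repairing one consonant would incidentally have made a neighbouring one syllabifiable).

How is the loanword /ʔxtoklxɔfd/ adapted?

Syllabifying with onset maximization leaves /ʔ/, /x/, /k/, /l/, /f/, /d/ stranded (no codas are permitted; onsets are limited to one consonant).
Inserting the epenthetic vowel yields /ʔ/ → /ʔu/, /x/ → /xu/, /k/ → /ku/, /l/ → /lu/, /f/ → /fu/, /d/ → /du/.

ʔuxutokuluxɔfudu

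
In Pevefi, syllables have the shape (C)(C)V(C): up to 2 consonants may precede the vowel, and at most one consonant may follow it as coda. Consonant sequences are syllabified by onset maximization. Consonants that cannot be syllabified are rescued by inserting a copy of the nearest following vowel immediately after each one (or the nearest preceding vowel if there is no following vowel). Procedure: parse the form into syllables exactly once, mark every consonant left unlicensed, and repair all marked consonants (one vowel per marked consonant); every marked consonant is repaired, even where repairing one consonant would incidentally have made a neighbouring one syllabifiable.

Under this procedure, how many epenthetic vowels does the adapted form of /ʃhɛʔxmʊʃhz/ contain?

2

The unsyllabifiable consonants are /h/, /z/; each receives one epenthetic vowel.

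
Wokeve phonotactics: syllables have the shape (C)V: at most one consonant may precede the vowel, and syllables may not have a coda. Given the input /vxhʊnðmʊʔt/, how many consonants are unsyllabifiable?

6

The consonants /v/, /x/, /n/, /ð/, /ʔ/, /t/ cannot be parsed into a legal (C)V syllable (no codas are permitted; onsets are limited to one consonant).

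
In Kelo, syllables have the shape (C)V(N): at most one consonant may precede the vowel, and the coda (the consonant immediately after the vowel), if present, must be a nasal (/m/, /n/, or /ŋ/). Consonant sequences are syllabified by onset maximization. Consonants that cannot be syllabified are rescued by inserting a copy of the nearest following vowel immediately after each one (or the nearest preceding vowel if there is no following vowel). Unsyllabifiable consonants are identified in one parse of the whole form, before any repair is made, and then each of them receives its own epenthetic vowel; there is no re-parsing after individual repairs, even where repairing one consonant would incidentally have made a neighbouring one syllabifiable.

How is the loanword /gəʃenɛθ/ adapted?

The consonants /θ/ cannot be parsed into a legal (C)V(N) syllable (only a nasal (/m/, /n/, or /ŋ/) is licensed in coda position; onsets are limited to one consonant).
Each unlicensed consonant becomes the onset of a new syllable: /θ/ → /θɛ/.

gəʃenɛθɛ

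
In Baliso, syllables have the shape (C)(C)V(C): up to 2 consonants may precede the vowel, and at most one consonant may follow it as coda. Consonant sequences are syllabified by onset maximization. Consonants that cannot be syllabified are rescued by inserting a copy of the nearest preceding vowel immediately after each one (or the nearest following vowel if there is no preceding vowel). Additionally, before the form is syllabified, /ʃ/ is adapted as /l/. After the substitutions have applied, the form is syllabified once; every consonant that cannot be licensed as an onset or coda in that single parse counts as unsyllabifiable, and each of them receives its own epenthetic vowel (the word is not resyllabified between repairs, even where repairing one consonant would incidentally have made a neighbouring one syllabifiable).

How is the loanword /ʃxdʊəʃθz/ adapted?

Substitution: /ʃ/ → /l/, giving /lxdʊəlθz/.
Under (C)(C)V(C), the unsyllabifiable consonants are /l/, /θ/, /z/ (at most one coda consonant is licensed; onsets may contain at most 2 consonants).
Epenthesis after each stranded consonant: /l/ → /lʊ/, /θ/ → /θə/, /z/ → /zə/.

lʊxdʊəlθəzə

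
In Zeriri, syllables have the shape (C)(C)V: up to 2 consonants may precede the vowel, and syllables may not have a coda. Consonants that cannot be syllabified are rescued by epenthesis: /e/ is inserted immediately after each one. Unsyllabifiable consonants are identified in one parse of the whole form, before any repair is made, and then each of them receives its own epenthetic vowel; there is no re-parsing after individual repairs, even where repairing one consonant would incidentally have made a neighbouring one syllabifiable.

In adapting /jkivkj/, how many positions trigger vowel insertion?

The unsyllabifiable consonants are /v/, /k/, /j/; each receives one epenthetic vowel.

3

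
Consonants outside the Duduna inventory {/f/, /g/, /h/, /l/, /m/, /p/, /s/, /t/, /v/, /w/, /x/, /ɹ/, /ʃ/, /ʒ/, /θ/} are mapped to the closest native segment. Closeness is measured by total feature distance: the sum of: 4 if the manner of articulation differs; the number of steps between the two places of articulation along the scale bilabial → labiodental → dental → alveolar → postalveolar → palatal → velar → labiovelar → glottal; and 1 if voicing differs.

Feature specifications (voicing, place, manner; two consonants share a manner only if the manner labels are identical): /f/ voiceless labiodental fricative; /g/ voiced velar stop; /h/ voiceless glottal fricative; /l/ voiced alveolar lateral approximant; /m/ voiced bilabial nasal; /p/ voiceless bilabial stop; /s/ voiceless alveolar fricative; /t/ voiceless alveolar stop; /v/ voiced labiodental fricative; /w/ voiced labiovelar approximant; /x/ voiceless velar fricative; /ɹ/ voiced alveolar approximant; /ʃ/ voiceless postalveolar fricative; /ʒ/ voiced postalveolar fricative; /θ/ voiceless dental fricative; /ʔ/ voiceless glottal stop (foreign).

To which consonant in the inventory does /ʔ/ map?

/g/ is closest: same manner (stop), place distance 2 (glottal→velar), voicing differs (+1); total 3. Next closest is /h/ at distance 4.

g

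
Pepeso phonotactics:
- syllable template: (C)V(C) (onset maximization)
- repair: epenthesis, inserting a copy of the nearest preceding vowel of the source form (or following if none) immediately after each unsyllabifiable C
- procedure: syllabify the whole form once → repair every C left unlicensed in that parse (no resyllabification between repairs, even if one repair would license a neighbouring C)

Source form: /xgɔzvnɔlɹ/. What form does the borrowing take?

The consonants /x/, /v/, /ɹ/ cannot be parsed into a legal (C)V(C) syllable (at most one coda consonant is licensed; onsets are limited to one consonant).
Inserting the epenthetic vowel yields /x/ → /xɔ/, /v/ → /vɔ/, /ɹ/ → /ɹɔ/.

xɔgɔzvɔnɔlɹɔ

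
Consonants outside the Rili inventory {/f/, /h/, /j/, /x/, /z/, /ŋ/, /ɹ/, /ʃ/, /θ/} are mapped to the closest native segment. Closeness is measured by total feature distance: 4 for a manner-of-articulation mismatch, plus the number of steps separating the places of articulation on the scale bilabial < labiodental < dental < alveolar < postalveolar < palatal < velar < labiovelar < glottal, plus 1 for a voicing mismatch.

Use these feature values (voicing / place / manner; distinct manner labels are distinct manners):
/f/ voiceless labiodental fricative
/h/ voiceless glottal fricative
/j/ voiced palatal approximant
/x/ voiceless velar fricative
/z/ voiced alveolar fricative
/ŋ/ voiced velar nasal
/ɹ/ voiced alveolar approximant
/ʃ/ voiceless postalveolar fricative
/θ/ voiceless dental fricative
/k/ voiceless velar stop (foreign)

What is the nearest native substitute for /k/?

x

/x/ is closest: manner differs (stop→fricative, +4), place distance 0 (velar→velar), same voicing; total 4. Next closest is /ŋ/ at distance 5.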